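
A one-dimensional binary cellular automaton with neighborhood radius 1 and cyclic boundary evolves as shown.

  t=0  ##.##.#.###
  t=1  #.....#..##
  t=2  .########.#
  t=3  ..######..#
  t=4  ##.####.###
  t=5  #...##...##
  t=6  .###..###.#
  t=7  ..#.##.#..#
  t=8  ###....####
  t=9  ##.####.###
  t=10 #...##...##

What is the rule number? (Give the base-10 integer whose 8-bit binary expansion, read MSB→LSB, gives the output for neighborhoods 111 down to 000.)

151

  nb ###: next=#  (t=0,i=0, bit7=1)
  nb ##.: next=.  (t=0,i=1, bit6=0)
  nb #.#: next=.  (t=0,i=2, bit5=0)
  nb #..: next=#  (t=1,i=1, bit4=1)
  nb .##: next=.  (t=0,i=3, bit3=0)
  nb .#.: next=#  (t=0,i=6, bit2=1)
  nb ..#: next=#  (t=1,i=5, bit1=1)
  nb ...: next=#  (t=1,i=2, bit0=1)
  bits 10010111 = 151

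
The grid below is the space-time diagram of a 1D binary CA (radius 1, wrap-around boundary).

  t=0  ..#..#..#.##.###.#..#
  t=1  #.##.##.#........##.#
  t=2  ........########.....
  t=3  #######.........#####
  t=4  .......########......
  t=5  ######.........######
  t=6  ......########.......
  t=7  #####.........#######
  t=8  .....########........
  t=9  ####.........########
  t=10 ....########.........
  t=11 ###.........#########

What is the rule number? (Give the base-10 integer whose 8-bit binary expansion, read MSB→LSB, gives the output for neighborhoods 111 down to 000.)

21

  ### -> .   bit 7 = 0  t=0,i=14
  ##. -> .   bit 6 = 0  t=0,i=11
  #.# -> .   bit 5 = 0  t=0,i=9
  #.. -> #   bit 4 = 1  t=0,i=0
  .## -> .   bit 3 = 0  t=0,i=10
  .#. -> #   bit 2 = 1  t=0,i=2
  ..# -> .   bit 1 = 0  t=0,i=1
  ... -> #   bit 0 = 1  t=1,i=10
  bits 00010101 = 21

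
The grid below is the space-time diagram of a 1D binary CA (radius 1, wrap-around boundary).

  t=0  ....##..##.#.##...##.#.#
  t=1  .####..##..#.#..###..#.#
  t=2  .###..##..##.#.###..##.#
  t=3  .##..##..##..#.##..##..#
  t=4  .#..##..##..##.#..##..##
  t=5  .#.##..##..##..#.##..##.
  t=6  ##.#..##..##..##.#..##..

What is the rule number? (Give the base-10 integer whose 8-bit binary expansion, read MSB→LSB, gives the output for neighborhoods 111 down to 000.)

  ### -> #   bit 7 = 1  t=1,i=2
  ##. -> .   bit 6 = 0  t=0,i=5
  #.# -> .   bit 5 = 0  t=0,i=10
  #.. -> .   bit 4 = 0  t=0,i=0
  .## -> #   bit 3 = 1  t=0,i=4
  .#. -> #   bit 2 = 1  t=0,i=11
  ..# -> #   bit 1 = 1  t=0,i=3
  ... -> #   bit 0 = 1  t=0,i=1
  bits 10001111 = 143

143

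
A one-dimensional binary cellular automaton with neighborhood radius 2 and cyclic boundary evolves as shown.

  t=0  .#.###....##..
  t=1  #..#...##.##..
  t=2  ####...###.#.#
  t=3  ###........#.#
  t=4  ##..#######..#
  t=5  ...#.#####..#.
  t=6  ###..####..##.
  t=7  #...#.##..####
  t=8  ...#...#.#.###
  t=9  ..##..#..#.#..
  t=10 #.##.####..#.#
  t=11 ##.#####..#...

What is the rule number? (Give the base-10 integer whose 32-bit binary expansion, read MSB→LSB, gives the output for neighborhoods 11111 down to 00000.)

3367875159

  [31] ##### => #  t=2,i=1
  [30] ####. => #  t=2,i=2
  [29] ###.# => .  t=2,i=9
  [28] ###.. => .  t=0,i=5
  [27] ##.## => #  t=1,i=9
  [26] ##.#. => .  t=2,i=10
  [25] ##..# => .  t=1,i=12
  [24] ##... => .  t=0,i=6
  [23] #.### => #  t=0,i=3
  [22] #.##. => .  t=1,i=10
  [21] #.#.# => #  t=2,i=11
  [20] #.#.. => #  t=9,i=11
  [19] #..## => #  t=4,i=3
  [18] #..#. => #  t=1,i=2
  [17] #...# => .  t=0,i=13
  [16] #.... => #  t=0,i=7
  [15] .#### => #  t=2,i=0
  [14] .###. => .  t=0,i=4
  [13] .##.# => #  t=1,i=8
  [12] .##.. => #  t=0,i=11
  [11] .#.## => .  t=0,i=2
  [10] .#.#. => .  t=8,i=8
  [9] .#..# => #  t=1,i=1
  [8] .#... => .  t=1,i=4
  [7] ..### => .  t=2,i=7
  [6] ..##. => #  t=0,i=10
  [5] ..#.# => .  t=0,i=1
  [4] ..#.. => #  t=1,i=0
  [3] ...## => .  t=0,i=9
  [2] ...#. => #  t=0,i=0
  [1] ....# => #  t=0,i=8
  [0] ..... => #  t=3,i=5
  bits 11001000101111011011001001010111 = 3367875159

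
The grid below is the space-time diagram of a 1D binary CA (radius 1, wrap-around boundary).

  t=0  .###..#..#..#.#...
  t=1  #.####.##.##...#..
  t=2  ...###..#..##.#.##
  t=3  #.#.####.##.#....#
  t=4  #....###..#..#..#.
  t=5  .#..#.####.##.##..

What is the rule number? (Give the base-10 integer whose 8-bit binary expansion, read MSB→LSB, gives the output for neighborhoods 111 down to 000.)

  ###|#  b7=1 t=0,i=2
  ##.|#  b6=1 t=0,i=3
  #.#|.  b5=0 t=0,i=13
  #..|#  b4=1 t=0,i=4
  .##|.  b3=0 t=0,i=1
  .#.|.  b2=0 t=0,i=6
  ..#|#  b1=1 t=0,i=0
  ...|.  b0=0 t=0,i=16
  bits 11010010 = 210

210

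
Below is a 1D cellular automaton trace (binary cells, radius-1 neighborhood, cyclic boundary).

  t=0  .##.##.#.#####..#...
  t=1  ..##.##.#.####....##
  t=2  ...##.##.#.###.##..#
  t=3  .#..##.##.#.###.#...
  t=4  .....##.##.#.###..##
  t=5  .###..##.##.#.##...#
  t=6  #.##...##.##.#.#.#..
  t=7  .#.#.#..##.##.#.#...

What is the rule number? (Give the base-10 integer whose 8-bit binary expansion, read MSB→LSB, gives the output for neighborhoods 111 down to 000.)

225

  ###|#  b7=1 t=0,i=10
  ##.|#  b6=1 t=0,i=2
  #.#|#  b5=1 t=0,i=3
  #..|.  b4=0 t=0,i=14
  .##|.  b3=0 t=0,i=1
  .#.|.  b2=0 t=0,i=7
  ..#|.  b1=0 t=0,i=0
  ...|#  b0=1 t=0,i=18
  bits 11100001 = 225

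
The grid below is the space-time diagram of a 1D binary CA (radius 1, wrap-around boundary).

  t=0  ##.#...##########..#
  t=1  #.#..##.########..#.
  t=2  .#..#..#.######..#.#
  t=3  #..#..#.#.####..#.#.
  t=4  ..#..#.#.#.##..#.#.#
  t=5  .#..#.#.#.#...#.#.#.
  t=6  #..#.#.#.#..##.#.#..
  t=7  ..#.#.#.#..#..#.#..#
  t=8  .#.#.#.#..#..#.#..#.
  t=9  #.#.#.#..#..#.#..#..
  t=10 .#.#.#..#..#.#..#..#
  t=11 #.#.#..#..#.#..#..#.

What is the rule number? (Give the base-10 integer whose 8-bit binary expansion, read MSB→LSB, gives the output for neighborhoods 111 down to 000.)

  [7] ### => #  t=0,i=0
  [6] ##. => .  t=0,i=1
  [5] #.# => #  t=0,i=2
  [4] #.. => .  t=0,i=4
  [3] .## => .  t=0,i=7
  [2] .#. => .  t=0,i=3
  [1] ..# => #  t=0,i=6
  [0] ... => #  t=0,i=5
  bits 10100011 = 163

163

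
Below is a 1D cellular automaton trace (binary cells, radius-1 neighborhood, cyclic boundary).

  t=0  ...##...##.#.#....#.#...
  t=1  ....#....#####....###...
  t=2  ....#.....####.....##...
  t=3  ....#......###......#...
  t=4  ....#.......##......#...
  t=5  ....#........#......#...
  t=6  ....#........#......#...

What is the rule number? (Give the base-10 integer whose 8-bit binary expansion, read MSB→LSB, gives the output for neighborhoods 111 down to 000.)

228

  ### -> #   bit 7 = 1  t=1,i=10
  ##. -> #   bit 6 = 1  t=0,i=4
  #.# -> #   bit 5 = 1  t=0,i=10
  #.. -> .   bit 4 = 0  t=0,i=5
  .## -> .   bit 3 = 0  t=0,i=3
  .#. -> #   bit 2 = 1  t=0,i=11
  ..# -> .   bit 1 = 0  t=0,i=2
  ... -> .   bit 0 = 0  t=0,i=0
  bits 11100100 = 228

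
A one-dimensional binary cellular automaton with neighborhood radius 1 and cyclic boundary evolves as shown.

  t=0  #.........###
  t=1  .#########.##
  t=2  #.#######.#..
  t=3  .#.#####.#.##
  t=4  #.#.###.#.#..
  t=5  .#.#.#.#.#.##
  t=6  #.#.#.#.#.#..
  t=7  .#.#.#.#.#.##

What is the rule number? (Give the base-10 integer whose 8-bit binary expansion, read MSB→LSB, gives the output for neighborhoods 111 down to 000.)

179

  nb ###: next=#  (t=0,i=11, bit7=1)
  nb ##.: next=.  (t=0,i=0, bit6=0)
  nb #.#: next=#  (t=1,i=0, bit5=1)
  nb #..: next=#  (t=0,i=1, bit4=1)
  nb .##: next=.  (t=0,i=10, bit3=0)
  nb .#.: next=.  (t=2,i=0, bit2=0)
  nb ..#: next=#  (t=0,i=9, bit1=1)
  nb ...: next=#  (t=0,i=2, bit0=1)
  bits 10110011 = 179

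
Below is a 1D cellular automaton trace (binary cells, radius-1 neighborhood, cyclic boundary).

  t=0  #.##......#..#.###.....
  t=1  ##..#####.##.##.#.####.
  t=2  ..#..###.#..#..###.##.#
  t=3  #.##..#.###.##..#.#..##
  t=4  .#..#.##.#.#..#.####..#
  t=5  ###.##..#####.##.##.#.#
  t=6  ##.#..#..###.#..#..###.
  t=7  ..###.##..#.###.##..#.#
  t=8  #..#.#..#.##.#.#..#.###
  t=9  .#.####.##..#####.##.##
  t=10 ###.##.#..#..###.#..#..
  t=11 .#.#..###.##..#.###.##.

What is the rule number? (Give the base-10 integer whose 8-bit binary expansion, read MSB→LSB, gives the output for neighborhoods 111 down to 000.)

181

  ###|#  b7=1 t=0,i=16
  ##.|.  b6=0 t=0,i=3
  #.#|#  b5=1 t=0,i=1
  #..|#  b4=1 t=0,i=4
  .##|.  b3=0 t=0,i=2
  .#.|#  b2=1 t=0,i=0
  ..#|.  b1=0 t=0,i=9
  ...|#  b0=1 t=0,i=5
  bits 10110101 = 181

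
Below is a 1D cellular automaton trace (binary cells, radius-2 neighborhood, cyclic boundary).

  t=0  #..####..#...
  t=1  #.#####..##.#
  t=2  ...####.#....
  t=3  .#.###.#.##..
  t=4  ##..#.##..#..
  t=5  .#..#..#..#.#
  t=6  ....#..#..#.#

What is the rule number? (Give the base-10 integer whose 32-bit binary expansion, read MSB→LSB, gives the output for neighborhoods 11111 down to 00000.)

3559510454

  ##### -> #   bit 31 = 1  t=1,i=4
  ####. -> #   bit 30 = 1  t=0,i=5
  ###.# -> .   bit 29 = 0  t=2,i=6
  ###.. -> #   bit 28 = 1  t=0,i=6
  ##.## -> .   bit 27 = 0  t=1,i=1
  ##.#. -> #   bit 26 = 1  t=2,i=7
  ##..# -> .   bit 25 = 0  t=0,i=7
  ##... -> .   bit 24 = 0  t=3,i=11
  #.### -> .   bit 23 = 0  t=1,i=2
  #.##. -> .   bit 22 = 0  t=1,i=12
  #.#.# -> #   bit 21 = 1  t=3,i=7
  #.#.. -> .   bit 20 = 0  t=2,i=8
  #..## -> #   bit 19 = 1  t=0,i=2
  #..#. -> .   bit 18 = 0  t=0,i=8
  #...# -> .   bit 17 = 0  t=0,i=11
  #.... -> #   bit 16 = 1  t=2,i=10
  .#### -> #   bit 15 = 1  t=0,i=4
  .###. -> #   bit 14 = 1  t=3,i=4
  .##.# -> .   bit 13 = 0  t=1,i=0
  .##.. -> #   bit 12 = 1  t=3,i=10
  .#.## -> .   bit 11 = 0  t=3,i=2
  .#.#. -> .   bit 10 = 0  t=5,i=0
  .#..# -> .   bit 9 = 0  t=0,i=1
  .#... -> #   bit 8 = 1  t=0,i=10
  ..### -> #   bit 7 = 1  t=0,i=3
  ..##. -> .   bit 6 = 0  t=1,i=9
  ..#.# -> #   bit 5 = 1  t=3,i=1
  ..#.. -> #   bit 4 = 1  t=0,i=0
  ...## -> .   bit 3 = 0  t=2,i=2
  ...#. -> #   bit 2 = 1  t=0,i=12
  ....# -> #   bit 1 = 1  t=2,i=1
  ..... -> .   bit 0 = 0  t=2,i=0
  bits 11010100001010011101000110110110 = 3559510454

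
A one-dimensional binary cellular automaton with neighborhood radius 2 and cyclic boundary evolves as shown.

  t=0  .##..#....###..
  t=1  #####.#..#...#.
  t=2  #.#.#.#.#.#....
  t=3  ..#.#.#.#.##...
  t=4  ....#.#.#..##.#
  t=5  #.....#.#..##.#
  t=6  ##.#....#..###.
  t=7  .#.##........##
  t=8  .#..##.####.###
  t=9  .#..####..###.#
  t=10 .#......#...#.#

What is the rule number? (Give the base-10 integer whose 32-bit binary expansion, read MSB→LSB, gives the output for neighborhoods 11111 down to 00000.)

2880713033

  nb #####: next=#  (t=1,i=2, bit31=1)
  nb ####.: next=.  (t=1,i=3, bit30=0)
  nb ###.#: next=#  (t=1,i=4, bit29=1)
  nb ###..: next=.  (t=0,i=12, bit28=0)
  nb ##.##: next=#  (t=5,i=13, bit27=1)
  nb ##.#.: next=.  (t=1,i=5, bit26=0)
  nb ##..#: next=#  (t=0,i=3, bit25=1)
  nb ##...: next=#  (t=0,i=13, bit24=1)
  nb #.###: next=#  (t=1,i=0, bit23=1)
  nb #.##.: next=.  (t=3,i=10, bit22=0)
  nb #.#.#: next=#  (t=2,i=2, bit21=1)
  nb #.#..: next=#  (t=1,i=6, bit20=1)
  nb #..##: next=.  (t=4,i=10, bit19=0)
  nb #..#.: next=#  (t=0,i=4, bit18=1)
  nb #...#: next=.  (t=0,i=14, bit17=0)
  nb #....: next=.  (t=0,i=7, bit16=0)
  nb .####: next=.  (t=1,i=1, bit15=0)
  nb .###.: next=.  (t=0,i=11, bit14=0)
  nb .##.#: next=#  (t=4,i=12, bit13=1)
  nb .##..: next=#  (t=0,i=2, bit12=1)
  nb .#.##: next=.  (t=1,i=14, bit11=0)
  nb .#.#.: next=.  (t=2,i=1, bit10=0)
  nb .#..#: next=.  (t=1,i=7, bit9=0)
  nb .#...: next=#  (t=0,i=6, bit8=1)
  nb ..###: next=.  (t=0,i=10, bit7=0)
  nb ..##.: next=#  (t=0,i=1, bit6=1)
  nb ..#.#: next=.  (t=1,i=13, bit5=0)
  nb ..#..: next=.  (t=0,i=5, bit4=0)
  nb ...##: next=#  (t=0,i=0, bit3=1)
  nb ...#.: next=.  (t=1,i=12, bit2=0)
  nb ....#: next=.  (t=0,i=8, bit1=0)
  nb .....: next=#  (t=3,i=14, bit0=1)
  bits 10101011101101000011000101001001 = 2880713033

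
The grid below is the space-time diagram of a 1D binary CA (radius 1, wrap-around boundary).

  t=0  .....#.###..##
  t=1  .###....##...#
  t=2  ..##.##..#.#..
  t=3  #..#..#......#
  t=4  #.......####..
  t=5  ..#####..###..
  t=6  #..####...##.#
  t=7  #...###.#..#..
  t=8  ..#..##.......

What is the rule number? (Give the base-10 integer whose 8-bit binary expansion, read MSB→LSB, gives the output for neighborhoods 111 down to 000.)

193

  nb ###: next=#  (t=0,i=8, bit7=1)
  nb ##.: next=#  (t=0,i=9, bit6=1)
  nb #.#: next=.  (t=0,i=6, bit5=0)
  nb #..: next=.  (t=0,i=0, bit4=0)
  nb .##: next=.  (t=0,i=7, bit3=0)
  nb .#.: next=.  (t=0,i=5, bit2=0)
  nb ..#: next=.  (t=0,i=4, bit1=0)
  nb ...: next=#  (t=0,i=1, bit0=1)
  bits 11000001 = 193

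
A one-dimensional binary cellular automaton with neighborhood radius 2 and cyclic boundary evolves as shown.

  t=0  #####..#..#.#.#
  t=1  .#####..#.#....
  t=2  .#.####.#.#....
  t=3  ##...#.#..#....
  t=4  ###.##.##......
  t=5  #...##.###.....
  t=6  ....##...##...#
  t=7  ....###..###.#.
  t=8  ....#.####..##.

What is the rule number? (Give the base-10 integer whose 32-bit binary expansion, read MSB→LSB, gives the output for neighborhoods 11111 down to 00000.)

  nb #####: next=#  (t=0,i=1, bit31=1)
  nb ####.: next=#  (t=0,i=3, bit30=1)
  nb ###.#: next=.  (t=2,i=6, bit29=0)
  nb ###..: next=#  (t=0,i=4, bit28=1)
  nb ##.##: next=.  (t=4,i=3, bit27=0)
  nb ##.#.: next=#  (t=2,i=7, bit26=1)
  nb ##..#: next=#  (t=0,i=5, bit25=1)
  nb ##...: next=#  (t=3,i=2, bit24=1)
  nb #.###: next=.  (t=0,i=14, bit23=0)
  nb #.##.: next=#  (t=4,i=4, bit22=1)
  nb #.#.#: next=.  (t=0,i=12, bit21=0)
  nb #.#..: next=#  (t=1,i=10, bit20=1)
  nb #..##: next=#  (t=7,i=8, bit19=1)
  nb #..#.: next=.  (t=0,i=6, bit18=0)
  nb #...#: next=.  (t=3,i=3, bit17=0)
  nb #....: next=.  (t=1,i=12, bit16=0)
  nb .####: next=.  (t=0,i=0, bit15=0)
  nb .###.: next=.  (t=4,i=1, bit14=0)
  nb .##.#: next=#  (t=4,i=5, bit13=1)
  nb .##..: next=#  (t=3,i=1, bit12=1)
  nb .#.##: next=.  (t=0,i=13, bit11=0)
  nb .#.#.: next=.  (t=0,i=11, bit10=0)
  nb .#..#: next=#  (t=0,i=8, bit9=1)
  nb .#...: next=.  (t=1,i=11, bit8=0)
  nb ..###: next=#  (t=1,i=1, bit7=1)
  nb ..##.: next=#  (t=3,i=0, bit6=1)
  nb ..#.#: next=#  (t=0,i=10, bit5=1)
  nb ..#..: next=.  (t=0,i=7, bit4=0)
  nb ...##: next=.  (t=1,i=0, bit3=0)
  nb ...#.: next=#  (t=2,i=0, bit2=1)
  nb ....#: next=.  (t=1,i=14, bit1=0)
  nb .....: next=.  (t=1,i=13, bit0=0)
  bits 11010111010110000011001011100100 = 3612881636

3612881636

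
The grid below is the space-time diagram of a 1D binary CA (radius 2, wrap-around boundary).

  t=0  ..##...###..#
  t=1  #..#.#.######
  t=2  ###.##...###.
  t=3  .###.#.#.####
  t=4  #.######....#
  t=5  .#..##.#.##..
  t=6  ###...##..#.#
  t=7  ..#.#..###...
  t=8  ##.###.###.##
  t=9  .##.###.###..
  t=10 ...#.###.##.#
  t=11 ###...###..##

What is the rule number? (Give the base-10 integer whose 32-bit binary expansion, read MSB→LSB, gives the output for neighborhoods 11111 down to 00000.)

  #####|#  b31=1 t=1,i=9
  ####.|.  b30=0 t=1,i=12
  ###.#|#  b29=1 t=2,i=2
  ###..|#  b28=1 t=0,i=9
  ##.##|#  b27=1 t=2,i=3
  ##.#.|#  b26=1 t=3,i=4
  ##..#|#  b25=1 t=0,i=10
  ##...|.  b24=0 t=0,i=4
  #.###|.  b23=0 t=1,i=7
  #.##.|.  b22=0 t=2,i=4
  #.#.#|#  b21=1 t=1,i=5
  #.#..|#  b20=1 t=7,i=4
  #..##|.  b19=0 t=0,i=1
  #..#.|#  b18=1 t=0,i=11
  #...#|#  b17=1 t=0,i=5
  #....|#  b16=1 t=4,i=9
  .####|.  b15=0 t=1,i=8
  .###.|#  b14=1 t=0,i=8
  .##.#|.  b13=0 t=4,i=0
  .##..|#  b12=1 t=0,i=3
  .#.##|.  b11=0 t=1,i=6
  .#.#.|#  b10=1 t=1,i=4
  .#..#|#  b9=1 t=0,i=0
  .#...|#  b8=1 t=10,i=0
  ..###|#  b7=1 t=0,i=7
  ..##.|.  b6=0 t=0,i=2
  ..#.#|.  b5=0 t=1,i=3
  ..#..|#  b4=1 t=0,i=12
  ...##|.  b3=0 t=0,i=6
  ...#.|#  b2=1 t=5,i=0
  ....#|#  b1=1 t=4,i=10
  .....|#  b0=1 t=7,i=12
  bits 10111110001101110101011110010111 = 3191297943

3191297943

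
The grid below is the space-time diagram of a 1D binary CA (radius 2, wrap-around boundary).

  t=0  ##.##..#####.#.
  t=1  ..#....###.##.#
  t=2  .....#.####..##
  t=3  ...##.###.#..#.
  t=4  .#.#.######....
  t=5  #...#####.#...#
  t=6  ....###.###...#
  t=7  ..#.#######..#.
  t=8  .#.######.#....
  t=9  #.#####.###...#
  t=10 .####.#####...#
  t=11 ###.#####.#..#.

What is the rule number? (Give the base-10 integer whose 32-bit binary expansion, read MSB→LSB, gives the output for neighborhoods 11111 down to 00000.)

3163605190

  #####|#  b31=1 t=0,i=9
  ####.|.  b30=0 t=0,i=10
  ###.#|#  b29=1 t=0,i=11
  ###..|#  b28=1 t=2,i=10
  ##.##|#  b27=1 t=0,i=2
  ##.#.|#  b26=1 t=0,i=12
  ##..#|.  b25=0 t=0,i=5
  ##...|.  b24=0 t=2,i=0
  #.###|#  b23=1 t=2,i=7
  #.##.|.  b22=0 t=0,i=0
  #.#.#|.  b21=0 t=0,i=13
  #.#..|#  b20=1 t=1,i=14
  #..##|.  b19=0 t=0,i=6
  #..#.|.  b18=0 t=1,i=1
  #...#|.  b17=0 t=5,i=2
  #....|.  b16=0 t=1,i=4
  .####|#  b15=1 t=0,i=8
  .###.|#  b14=1 t=1,i=8
  .##.#|.  b13=0 t=0,i=1
  .##..|.  b12=0 t=0,i=4
  .#.##|#  b11=1 t=0,i=14
  .#.#.|.  b10=0 t=4,i=2
  .#..#|.  b9=0 t=1,i=0
  .#...|.  b8=0 t=1,i=3
  ..###|#  b7=1 t=0,i=7
  ..##.|#  b6=1 t=2,i=13
  ..#.#|.  b5=0 t=2,i=5
  ..#..|.  b4=0 t=1,i=2
  ...##|.  b3=0 t=1,i=6
  ...#.|#  b2=1 t=2,i=4
  ....#|#  b1=1 t=1,i=5
  .....|.  b0=0 t=2,i=2
  bits 10111100100100001100100011000110 = 3163605190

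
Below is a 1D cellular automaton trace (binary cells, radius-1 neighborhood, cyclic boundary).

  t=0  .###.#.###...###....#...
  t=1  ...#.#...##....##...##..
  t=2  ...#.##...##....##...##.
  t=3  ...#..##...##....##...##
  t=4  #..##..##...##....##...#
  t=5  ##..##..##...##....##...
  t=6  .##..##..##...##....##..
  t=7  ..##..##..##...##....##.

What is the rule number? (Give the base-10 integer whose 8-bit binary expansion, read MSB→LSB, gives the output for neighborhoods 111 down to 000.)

  [7] ### => .  t=0,i=2
  [6] ##. => #  t=0,i=3
  [5] #.# => .  t=0,i=4
  [4] #.. => #  t=0,i=10
  [3] .## => .  t=0,i=1
  [2] .#. => #  t=0,i=5
  [1] ..# => .  t=0,i=0
  [0] ... => .  t=0,i=11
  bits 01010100 = 84

84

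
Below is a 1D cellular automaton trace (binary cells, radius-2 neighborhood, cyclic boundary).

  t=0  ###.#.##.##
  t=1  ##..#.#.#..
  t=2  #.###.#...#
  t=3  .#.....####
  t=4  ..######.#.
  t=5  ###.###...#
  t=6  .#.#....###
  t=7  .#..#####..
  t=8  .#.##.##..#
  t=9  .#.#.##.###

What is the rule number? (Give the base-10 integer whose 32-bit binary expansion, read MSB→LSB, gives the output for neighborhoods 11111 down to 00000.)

3396272635

  [31] ##### => #  t=0,i=0
  [30] ####. => #  t=0,i=1
  [29] ###.# => .  t=0,i=2
  [28] ###.. => .  t=5,i=6
  [27] ##.## => #  t=0,i=8
  [26] ##.#. => .  t=0,i=3
  [25] ##..# => #  t=1,i=2
  [24] ##... => .  t=5,i=7
  [23] #.### => .  t=0,i=9
  [22] #.##. => #  t=0,i=6
  [21] #.#.# => #  t=0,i=4
  [20] #.#.. => .  t=1,i=8
  [19] #..## => #  t=1,i=10
  [18] #..#. => #  t=1,i=3
  [17] #...# => #  t=2,i=8
  [16] #.... => #  t=3,i=3
  [15] .#### => .  t=0,i=10
  [14] .###. => .  t=2,i=3
  [13] .##.# => .  t=0,i=7
  [12] .##.. => .  t=1,i=1
  [11] .#.## => .  t=0,i=5
  [10] .#.#. => .  t=1,i=5
  [9] .#..# => .  t=1,i=9
  [8] .#... => #  t=2,i=7
  [7] ..### => #  t=3,i=7
  [6] ..##. => #  t=1,i=0
  [5] ..#.# => #  t=1,i=4
  [4] ..#.. => #  t=7,i=1
  [3] ...## => #  t=2,i=9
  [2] ...#. => .  t=7,i=0
  [1] ....# => #  t=3,i=5
  [0] ..... => #  t=3,i=4
  bits 11001010011011110000000111111011 = 3396272635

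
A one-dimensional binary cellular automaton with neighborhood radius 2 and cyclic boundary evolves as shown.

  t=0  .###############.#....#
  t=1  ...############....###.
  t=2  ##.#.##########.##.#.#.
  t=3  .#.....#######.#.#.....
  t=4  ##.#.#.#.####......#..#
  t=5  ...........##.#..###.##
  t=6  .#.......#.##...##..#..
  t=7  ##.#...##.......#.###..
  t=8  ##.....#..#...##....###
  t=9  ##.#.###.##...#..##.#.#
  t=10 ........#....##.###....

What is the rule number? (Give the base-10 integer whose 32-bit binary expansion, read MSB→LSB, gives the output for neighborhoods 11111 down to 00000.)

3658293462

  [31] ##### => #  t=0,i=3
  [30] ####. => #  t=0,i=14
  [29] ###.# => .  t=0,i=15
  [28] ###.. => #  t=1,i=14
  [27] ##.## => #  t=2,i=15
  [26] ##.#. => .  t=0,i=16
  [25] ##..# => #  t=6,i=18
  [24] ##... => .  t=1,i=15
  [23] #.### => .  t=0,i=1
  [22] #.##. => .  t=2,i=0
  [21] #.#.# => .  t=2,i=3
  [20] #.#.. => .  t=0,i=17
  [19] #..## => #  t=4,i=21
  [18] #..#. => #  t=6,i=19
  [17] #...# => .  t=6,i=14
  [16] #.... => #  t=0,i=19
  [15] .#### => .  t=0,i=2
  [14] .###. => .  t=1,i=20
  [13] .##.# => #  t=2,i=1
  [12] .##.. => .  t=5,i=22
  [11] .#.## => .  t=0,i=0
  [10] .#.#. => .  t=2,i=20
  [9] .#..# => .  t=4,i=20
  [8] .#... => .  t=0,i=18
  [7] ..### => #  t=1,i=3
  [6] ..##. => #  t=5,i=11
  [5] ..#.# => .  t=0,i=22
  [4] ..#.. => #  t=3,i=1
  [3] ...## => .  t=1,i=2
  [2] ...#. => #  t=0,i=21
  [1] ....# => #  t=0,i=20
  [0] ..... => .  t=3,i=4
  bits 11011010000011010010000011010110 = 3658293462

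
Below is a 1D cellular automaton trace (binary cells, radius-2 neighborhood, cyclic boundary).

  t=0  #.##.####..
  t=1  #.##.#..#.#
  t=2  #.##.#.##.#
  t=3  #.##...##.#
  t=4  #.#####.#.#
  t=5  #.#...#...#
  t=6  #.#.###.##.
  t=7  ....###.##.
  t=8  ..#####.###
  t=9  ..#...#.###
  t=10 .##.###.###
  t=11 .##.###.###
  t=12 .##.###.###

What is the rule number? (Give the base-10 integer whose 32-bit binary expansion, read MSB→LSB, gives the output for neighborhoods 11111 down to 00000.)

836137150

  [31] ##### => .  t=4,i=4
  [30] ####. => .  t=0,i=7
  [29] ###.# => #  t=4,i=6
  [28] ###.. => #  t=0,i=8
  [27] ##.## => .  t=0,i=4
  [26] ##.#. => .  t=1,i=4
  [25] ##..# => .  t=0,i=9
  [24] ##... => #  t=3,i=4
  [23] #.### => #  t=0,i=5
  [22] #.##. => #  t=0,i=2
  [21] #.#.# => .  t=2,i=5
  [20] #.#.. => #  t=1,i=5
  [19] #..## => .  t=8,i=1
  [18] #..#. => #  t=0,i=10
  [17] #...# => #  t=3,i=5
  [16] #.... => .  t=7,i=0
  [15] .#### => .  t=0,i=6
  [14] .###. => #  t=6,i=5
  [13] .##.# => #  t=0,i=3
  [12] .##.. => #  t=3,i=3
  [11] .#.## => .  t=0,i=1
  [10] .#.#. => .  t=6,i=1
  [9] .#..# => .  t=1,i=6
  [8] .#... => .  t=5,i=3
  [7] ..### => #  t=7,i=4
  [6] ..##. => .  t=3,i=7
  [5] ..#.# => #  t=0,i=0
  [4] ..#.. => #  t=5,i=6
  [3] ...## => #  t=3,i=6
  [2] ...#. => #  t=5,i=5
  [1] ....# => #  t=7,i=2
  [0] ..... => .  t=7,i=1
  bits 00110001110101100111000010111110 = 836137150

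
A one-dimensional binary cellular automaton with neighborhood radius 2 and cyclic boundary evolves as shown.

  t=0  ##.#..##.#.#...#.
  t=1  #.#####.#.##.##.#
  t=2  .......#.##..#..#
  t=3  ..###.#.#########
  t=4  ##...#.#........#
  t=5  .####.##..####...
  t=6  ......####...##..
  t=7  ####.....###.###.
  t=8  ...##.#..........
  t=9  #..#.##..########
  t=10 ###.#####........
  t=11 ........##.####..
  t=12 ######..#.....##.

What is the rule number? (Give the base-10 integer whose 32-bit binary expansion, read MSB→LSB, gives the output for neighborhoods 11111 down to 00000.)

  #####|.  b31=0 t=1,i=4
  ####.|.  b30=0 t=1,i=5
  ###.#|.  b29=0 t=1,i=6
  ###..|#  b28=1 t=3,i=16
  ##.##|.  b27=0 t=1,i=1
  ##.#.|#  b26=1 t=0,i=2
  ##..#|#  b25=1 t=2,i=11
  ##...|#  b24=1 t=4,i=2
  #.###|.  b23=0 t=1,i=2
  #.##.|#  b22=1 t=0,i=0
  #.#.#|.  b21=0 t=0,i=9
  #.#..|#  b20=1 t=0,i=3
  #..##|#  b19=1 t=0,i=5
  #..#.|#  b18=1 t=2,i=12
  #...#|#  b17=1 t=0,i=13
  #....|.  b16=0 t=2,i=1
  .####|.  b15=0 t=1,i=3
  .###.|.  b14=0 t=3,i=3
  .##.#|.  b13=0 t=0,i=1
  .##..|#  b12=1 t=2,i=10
  .#.##|#  b11=1 t=0,i=16
  .#.#.|#  b10=1 t=0,i=10
  .#..#|#  b9=1 t=0,i=4
  .#...|.  b8=0 t=0,i=12
  ..###|.  b7=0 t=3,i=2
  ..##.|#  b6=1 t=0,i=6
  ..#.#|.  b5=0 t=0,i=15
  ..#..|#  b4=1 t=2,i=13
  ...##|.  b3=0 t=4,i=15
  ...#.|#  b2=1 t=0,i=14
  ....#|.  b1=0 t=2,i=5
  .....|#  b0=1 t=2,i=2
  bits 00010111010111100001111001010101 = 392044117

392044117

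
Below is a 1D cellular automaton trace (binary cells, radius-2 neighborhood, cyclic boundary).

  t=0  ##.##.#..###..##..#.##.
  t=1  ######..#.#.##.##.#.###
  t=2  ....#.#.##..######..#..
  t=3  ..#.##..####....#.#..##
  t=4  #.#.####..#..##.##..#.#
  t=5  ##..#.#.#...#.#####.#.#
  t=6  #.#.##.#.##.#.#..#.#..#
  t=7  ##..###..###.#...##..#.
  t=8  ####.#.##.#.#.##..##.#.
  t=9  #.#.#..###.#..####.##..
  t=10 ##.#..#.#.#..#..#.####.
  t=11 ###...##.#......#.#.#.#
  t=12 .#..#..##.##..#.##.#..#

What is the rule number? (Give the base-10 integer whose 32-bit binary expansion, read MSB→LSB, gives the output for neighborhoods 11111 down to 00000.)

1321956642

  nb #####: next=.  (t=1,i=0, bit31=0)
  nb ####.: next=#  (t=1,i=4, bit30=1)
  nb ###.#: next=.  (t=5,i=18, bit29=0)
  nb ###..: next=.  (t=0,i=11, bit28=0)
  nb ##.##: next=#  (t=0,i=2, bit27=1)
  nb ##.#.: next=#  (t=0,i=5, bit26=1)
  nb ##..#: next=#  (t=0,i=12, bit25=1)
  nb ##...: next=.  (t=3,i=12, bit24=0)
  nb #.###: next=#  (t=1,i=20, bit23=1)
  nb #.##.: next=#  (t=0,i=0, bit22=1)
  nb #.#.#: next=.  (t=1,i=10, bit21=0)
  nb #.#..: next=.  (t=0,i=6, bit20=0)
  nb #..##: next=#  (t=0,i=8, bit19=1)
  nb #..#.: next=.  (t=0,i=17, bit18=0)
  nb #...#: next=#  (t=5,i=10, bit17=1)
  nb #....: next=#  (t=2,i=22, bit16=1)
  nb .####: next=.  (t=1,i=21, bit15=0)
  nb .###.: next=#  (t=0,i=10, bit14=1)
  nb .##.#: next=#  (t=0,i=1, bit13=1)
  nb .##..: next=#  (t=0,i=15, bit12=1)
  nb .#.##: next=.  (t=0,i=19, bit11=0)
  nb .#.#.: next=#  (t=1,i=9, bit10=1)
  nb .#..#: next=.  (t=0,i=7, bit9=0)
  nb .#...: next=#  (t=2,i=21, bit8=1)
  nb ..###: next=.  (t=0,i=9, bit7=0)
  nb ..##.: next=.  (t=0,i=14, bit6=0)
  nb ..#.#: next=#  (t=0,i=18, bit5=1)
  nb ..#..: next=.  (t=2,i=20, bit4=0)
  nb ...##: next=.  (t=7,i=16, bit3=0)
  nb ...#.: next=.  (t=2,i=3, bit2=0)
  nb ....#: next=#  (t=2,i=2, bit1=1)
  nb .....: next=.  (t=2,i=0, bit0=0)
  bits 01001110110010110111010100100010 = 1321956642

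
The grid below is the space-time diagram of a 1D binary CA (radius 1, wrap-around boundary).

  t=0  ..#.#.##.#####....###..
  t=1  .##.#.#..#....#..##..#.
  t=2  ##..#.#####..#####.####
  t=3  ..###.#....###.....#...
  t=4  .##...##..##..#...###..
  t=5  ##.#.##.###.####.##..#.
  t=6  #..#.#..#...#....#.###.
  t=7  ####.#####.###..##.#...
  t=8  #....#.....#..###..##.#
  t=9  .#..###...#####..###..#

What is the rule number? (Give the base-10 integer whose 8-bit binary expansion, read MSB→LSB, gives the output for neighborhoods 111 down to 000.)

  ###|.  b7=0 t=0,i=10
  ##.|.  b6=0 t=0,i=7
  #.#|.  b5=0 t=0,i=3
  #..|#  b4=1 t=0,i=14
  .##|#  b3=1 t=0,i=6
  .#.|#  b2=1 t=0,i=2
  ..#|#  b1=1 t=0,i=1
  ...|.  b0=0 t=0,i=0
  bits 00011110 = 30

30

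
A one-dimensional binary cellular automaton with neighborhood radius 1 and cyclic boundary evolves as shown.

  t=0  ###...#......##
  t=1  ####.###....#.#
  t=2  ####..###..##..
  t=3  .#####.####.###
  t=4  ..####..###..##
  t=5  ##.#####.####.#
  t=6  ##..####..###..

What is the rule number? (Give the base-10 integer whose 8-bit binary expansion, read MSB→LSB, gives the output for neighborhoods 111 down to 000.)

  [7] ### => #  t=0,i=0
  [6] ##. => #  t=0,i=2
  [5] #.# => .  t=1,i=4
  [4] #.. => #  t=0,i=3
  [3] .## => .  t=0,i=13
  [2] .#. => #  t=0,i=6
  [1] ..# => #  t=0,i=5
  [0] ... => .  t=0,i=4
  bits 11010110 = 214

214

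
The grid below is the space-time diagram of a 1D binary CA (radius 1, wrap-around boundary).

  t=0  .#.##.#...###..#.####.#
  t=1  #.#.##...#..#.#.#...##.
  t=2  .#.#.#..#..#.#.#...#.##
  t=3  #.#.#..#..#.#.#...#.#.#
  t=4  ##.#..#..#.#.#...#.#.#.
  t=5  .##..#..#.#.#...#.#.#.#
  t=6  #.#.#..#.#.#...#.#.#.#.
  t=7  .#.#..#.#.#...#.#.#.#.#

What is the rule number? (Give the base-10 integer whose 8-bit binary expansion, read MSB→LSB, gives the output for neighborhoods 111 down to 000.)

98

  ### -> .   bit 7 = 0  t=0,i=11
  ##. -> #   bit 6 = 1  t=0,i=4
  #.# -> #   bit 5 = 1  t=0,i=0
  #.. -> .   bit 4 = 0  t=0,i=7
  .## -> .   bit 3 = 0  t=0,i=3
  .#. -> .   bit 2 = 0  t=0,i=1
  ..# -> #   bit 1 = 1  t=0,i=9
  ... -> .   bit 0 = 0  t=0,i=8
  bits 01100010 = 98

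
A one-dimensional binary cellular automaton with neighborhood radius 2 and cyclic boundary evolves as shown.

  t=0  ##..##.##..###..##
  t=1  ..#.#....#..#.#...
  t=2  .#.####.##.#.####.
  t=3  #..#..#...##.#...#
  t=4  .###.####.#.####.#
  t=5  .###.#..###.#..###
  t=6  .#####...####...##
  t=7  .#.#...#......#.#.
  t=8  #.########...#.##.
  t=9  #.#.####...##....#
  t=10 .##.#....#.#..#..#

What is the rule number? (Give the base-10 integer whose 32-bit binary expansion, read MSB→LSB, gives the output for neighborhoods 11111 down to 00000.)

  [31] ##### => #  t=6,i=3
  [30] ####. => .  t=0,i=0
  [29] ###.# => #  t=2,i=6
  [28] ###.. => .  t=0,i=1
  [27] ##.## => .  t=0,i=6
  [26] ##.#. => #  t=2,i=10
  [25] ##..# => #  t=0,i=2
  [24] ##... => .  t=6,i=6
  [23] #.### => #  t=2,i=3
  [22] #.##. => .  t=0,i=7
  [21] #.#.# => #  t=2,i=11
  [20] #.#.. => #  t=1,i=4
  [19] #..## => .  t=0,i=3
  [18] #..#. => #  t=1,i=11
  [17] #...# => #  t=3,i=8
  [16] #.... => #  t=1,i=6
  [15] .#### => .  t=0,i=17
  [14] .###. => #  t=0,i=12
  [13] .##.# => .  t=0,i=5
  [12] .##.. => .  t=0,i=8
  [11] .#.## => .  t=2,i=2
  [10] .#.#. => #  t=1,i=3
  [9] .#..# => .  t=1,i=10
  [8] .#... => #  t=1,i=5
  [7] ..### => .  t=0,i=11
  [6] ..##. => #  t=0,i=4
  [5] ..#.# => .  t=1,i=2
  [4] ..#.. => #  t=1,i=9
  [3] ...## => .  t=3,i=9
  [2] ...#. => #  t=1,i=1
  [1] ....# => .  t=1,i=0
  [0] ..... => .  t=1,i=17
  bits 10100110101101110100010101010100 = 2797028692

2797028692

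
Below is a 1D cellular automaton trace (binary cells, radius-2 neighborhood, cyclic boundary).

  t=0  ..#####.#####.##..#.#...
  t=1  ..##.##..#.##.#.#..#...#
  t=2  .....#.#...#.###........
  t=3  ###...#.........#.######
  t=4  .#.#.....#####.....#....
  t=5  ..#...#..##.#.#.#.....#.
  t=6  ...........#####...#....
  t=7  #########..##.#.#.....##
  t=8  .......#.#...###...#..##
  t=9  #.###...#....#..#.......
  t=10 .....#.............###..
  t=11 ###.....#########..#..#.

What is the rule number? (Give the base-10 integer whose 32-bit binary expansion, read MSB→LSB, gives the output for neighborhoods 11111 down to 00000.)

  nb #####: next=.  (t=0,i=4, bit31=0)
  nb ####.: next=#  (t=0,i=5, bit30=1)
  nb ###.#: next=#  (t=0,i=6, bit29=1)
  nb ###..: next=.  (t=2,i=15, bit28=0)
  nb ##.##: next=.  (t=0,i=7, bit27=0)
  nb ##.#.: next=#  (t=1,i=13, bit26=1)
  nb ##..#: next=#  (t=0,i=16, bit25=1)
  nb ##...: next=#  (t=2,i=16, bit24=1)
  nb #.###: next=.  (t=0,i=8, bit23=0)
  nb #.##.: next=#  (t=0,i=14, bit22=1)
  nb #.#.#: next=#  (t=1,i=14, bit21=1)
  nb #.#..: next=.  (t=0,i=20, bit20=0)
  nb #..##: next=.  (t=1,i=1, bit19=0)
  nb #..#.: next=.  (t=0,i=17, bit18=0)
  nb #...#: next=.  (t=1,i=21, bit17=0)
  nb #....: next=.  (t=0,i=22, bit16=0)
  nb .####: next=#  (t=0,i=3, bit15=1)
  nb .###.: next=.  (t=2,i=14, bit14=0)
  nb .##.#: next=.  (t=1,i=3, bit13=0)
  nb .##..: next=.  (t=0,i=15, bit12=0)
  nb .#.##: next=.  (t=1,i=10, bit11=0)
  nb .#.#.: next=#  (t=0,i=19, bit10=1)
  nb .#..#: next=.  (t=1,i=0, bit9=0)
  nb .#...: next=.  (t=0,i=21, bit8=0)
  nb ..###: next=#  (t=0,i=2, bit7=1)
  nb ..##.: next=.  (t=1,i=2, bit6=0)
  nb ..#.#: next=.  (t=0,i=18, bit5=0)
  nb ..#..: next=.  (t=1,i=19, bit4=0)
  nb ...##: next=.  (t=0,i=1, bit3=0)
  nb ...#.: next=.  (t=1,i=22, bit2=0)
  nb ....#: next=.  (t=0,i=0, bit1=0)
  nb .....: next=#  (t=0,i=23, bit0=1)
  bits 01100111011000001000010010000001 = 1734378625

1734378625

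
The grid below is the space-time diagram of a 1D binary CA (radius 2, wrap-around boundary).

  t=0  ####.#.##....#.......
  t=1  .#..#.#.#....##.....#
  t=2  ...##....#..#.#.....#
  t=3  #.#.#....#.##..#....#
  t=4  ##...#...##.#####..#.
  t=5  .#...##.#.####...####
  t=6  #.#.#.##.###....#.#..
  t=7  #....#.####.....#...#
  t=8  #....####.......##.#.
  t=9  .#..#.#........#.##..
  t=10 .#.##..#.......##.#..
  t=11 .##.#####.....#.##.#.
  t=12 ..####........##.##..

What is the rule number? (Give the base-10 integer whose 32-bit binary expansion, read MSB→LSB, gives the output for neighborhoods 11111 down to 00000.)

243595576

  nb #####: next=.  (t=4,i=14, bit31=0)
  nb ####.: next=.  (t=0,i=2, bit30=0)
  nb ###.#: next=.  (t=0,i=3, bit29=0)
  nb ###..: next=.  (t=4,i=16, bit28=0)
  nb ##.##: next=#  (t=4,i=11, bit27=1)
  nb ##.#.: next=#  (t=0,i=4, bit26=1)
  nb ##..#: next=#  (t=3,i=13, bit25=1)
  nb ##...: next=.  (t=0,i=9, bit24=0)
  nb #.###: next=#  (t=4,i=12, bit23=1)
  nb #.##.: next=.  (t=0,i=7, bit22=0)
  nb #.#.#: next=.  (t=0,i=5, bit21=0)
  nb #.#..: next=.  (t=1,i=1, bit20=0)
  nb #..##: next=.  (t=11,i=0, bit19=0)
  nb #..#.: next=#  (t=1,i=3, bit18=1)
  nb #...#: next=.  (t=2,i=1, bit17=0)
  nb #....: next=.  (t=0,i=10, bit16=0)
  nb .####: next=#  (t=0,i=1, bit15=1)
  nb .###.: next=#  (t=6,i=10, bit14=1)
  nb .##.#: next=#  (t=3,i=0, bit13=1)
  nb .##..: next=#  (t=0,i=8, bit12=1)
  nb .#.##: next=#  (t=0,i=6, bit11=1)
  nb .#.#.: next=.  (t=1,i=0, bit10=0)
  nb .#..#: next=.  (t=1,i=2, bit9=0)
  nb .#...: next=#  (t=0,i=14, bit8=1)
  nb ..###: next=.  (t=0,i=0, bit7=0)
  nb ..##.: next=.  (t=1,i=13, bit6=0)
  nb ..#.#: next=#  (t=1,i=4, bit5=1)
  nb ..#..: next=#  (t=0,i=13, bit4=1)
  nb ...##: next=#  (t=0,i=20, bit3=1)
  nb ...#.: next=.  (t=0,i=12, bit2=0)
  nb ....#: next=.  (t=0,i=11, bit1=0)
  nb .....: next=.  (t=0,i=16, bit0=0)
  bits 00001110100001001111100100111000 = 243595576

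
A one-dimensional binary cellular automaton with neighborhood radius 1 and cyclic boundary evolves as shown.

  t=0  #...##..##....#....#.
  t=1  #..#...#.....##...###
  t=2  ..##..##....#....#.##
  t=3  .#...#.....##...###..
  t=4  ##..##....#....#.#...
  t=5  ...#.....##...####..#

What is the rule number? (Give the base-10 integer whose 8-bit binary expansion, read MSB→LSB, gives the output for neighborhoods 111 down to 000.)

  [7] ### => #  t=1,i=19
  [6] ##. => .  t=0,i=5
  [5] #.# => #  t=0,i=20
  [4] #.. => .  t=0,i=1
  [3] .## => .  t=0,i=4
  [2] .#. => #  t=0,i=0
  [1] ..# => #  t=0,i=3
  [0] ... => .  t=0,i=2
  bits 10100110 = 166

166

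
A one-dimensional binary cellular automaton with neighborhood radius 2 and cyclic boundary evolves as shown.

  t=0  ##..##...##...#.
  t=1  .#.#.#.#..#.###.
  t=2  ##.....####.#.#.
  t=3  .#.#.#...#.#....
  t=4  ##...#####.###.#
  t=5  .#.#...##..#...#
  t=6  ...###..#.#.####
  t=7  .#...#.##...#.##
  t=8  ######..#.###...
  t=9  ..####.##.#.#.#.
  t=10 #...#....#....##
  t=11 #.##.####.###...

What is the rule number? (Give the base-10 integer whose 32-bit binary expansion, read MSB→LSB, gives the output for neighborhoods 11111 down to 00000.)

  #####|#  b31=1 t=4,i=7
  ####.|#  b30=1 t=2,i=9
  ###.#|.  b29=0 t=2,i=10
  ###..|#  b28=1 t=1,i=14
  ##.##|.  b27=0 t=4,i=10
  ##.#.|#  b26=1 t=2,i=11
  ##..#|.  b25=0 t=0,i=2
  ##...|.  b24=0 t=0,i=6
  #.###|#  b23=1 t=1,i=12
  #.##.|.  b22=0 t=0,i=0
  #.#.#|.  b21=0 t=1,i=3
  #.#..|#  b20=1 t=1,i=7
  #..##|#  b19=1 t=0,i=3
  #..#.|#  b18=1 t=1,i=0
  #...#|#  b17=1 t=0,i=7
  #....|#  b16=1 t=2,i=3
  .####|.  b15=0 t=2,i=8
  .###.|.  b14=0 t=1,i=13
  .##.#|.  b13=0 t=7,i=15
  .##..|#  b12=1 t=0,i=1
  .#.##|.  b11=0 t=0,i=15
  .#.#.|.  b10=0 t=1,i=2
  .#..#|#  b9=1 t=1,i=8
  .#...|#  b8=1 t=3,i=6
  ..###|.  b7=0 t=2,i=7
  ..##.|.  b6=0 t=0,i=4
  ..#.#|#  b5=1 t=0,i=14
  ..#..|.  b4=0 t=5,i=11
  ...##|.  b3=0 t=0,i=8
  ...#.|#  b2=1 t=0,i=13
  ....#|#  b1=1 t=2,i=5
  .....|.  b0=0 t=2,i=4
  bits 11010100100111110001001100100110 = 3567194918

3567194918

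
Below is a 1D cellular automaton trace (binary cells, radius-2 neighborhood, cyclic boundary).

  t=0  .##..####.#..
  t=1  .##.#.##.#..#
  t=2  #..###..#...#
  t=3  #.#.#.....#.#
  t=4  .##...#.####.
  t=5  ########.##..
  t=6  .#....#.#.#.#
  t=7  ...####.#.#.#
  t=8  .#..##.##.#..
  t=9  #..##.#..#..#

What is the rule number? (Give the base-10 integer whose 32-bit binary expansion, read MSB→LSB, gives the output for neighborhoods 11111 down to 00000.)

1294719078

  [31] ##### => .  t=5,i=2
  [30] ####. => #  t=0,i=7
  [29] ###.# => .  t=0,i=8
  [28] ###.. => .  t=2,i=5
  [27] ##.## => #  t=5,i=8
  [26] ##.#. => #  t=0,i=9
  [25] ##..# => .  t=0,i=3
  [24] ##... => #  t=4,i=3
  [23] #.### => .  t=4,i=8
  [22] #.##. => .  t=1,i=1
  [21] #.#.# => #  t=1,i=4
  [20] #.#.. => .  t=0,i=10
  [19] #..## => #  t=0,i=4
  [18] #..#. => .  t=1,i=11
  [17] #...# => #  t=0,i=12
  [16] #.... => #  t=3,i=6
  [15] .#### => #  t=0,i=6
  [14] .###. => #  t=2,i=4
  [13] .##.# => .  t=1,i=2
  [12] .##.. => #  t=0,i=2
  [11] .#.## => #  t=1,i=0
  [10] .#.#. => .  t=3,i=3
  [9] .#..# => .  t=1,i=10
  [8] .#... => .  t=0,i=11
  [7] ..### => .  t=0,i=5
  [6] ..##. => #  t=0,i=1
  [5] ..#.# => #  t=1,i=12
  [4] ..#.. => .  t=2,i=8
  [3] ...## => .  t=0,i=0
  [2] ...#. => #  t=3,i=9
  [1] ....# => #  t=3,i=8
  [0] ..... => .  t=3,i=7
  bits 01001101001010111101100001100110 = 1294719078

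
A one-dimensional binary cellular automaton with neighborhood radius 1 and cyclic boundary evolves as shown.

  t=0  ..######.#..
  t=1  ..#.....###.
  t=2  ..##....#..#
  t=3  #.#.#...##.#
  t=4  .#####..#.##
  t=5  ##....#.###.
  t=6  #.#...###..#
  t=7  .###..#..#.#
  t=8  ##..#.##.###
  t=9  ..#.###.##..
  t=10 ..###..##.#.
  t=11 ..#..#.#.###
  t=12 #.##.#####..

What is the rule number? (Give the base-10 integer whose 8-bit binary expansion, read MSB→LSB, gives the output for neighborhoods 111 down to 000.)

  ### -> .   bit 7 = 0  t=0,i=3
  ##. -> .   bit 6 = 0  t=0,i=7
  #.# -> #   bit 5 = 1  t=0,i=8
  #.. -> #   bit 4 = 1  t=0,i=10
  .## -> #   bit 3 = 1  t=0,i=2
  .#. -> #   bit 2 = 1  t=0,i=9
  ..# -> .   bit 1 = 0  t=0,i=1
  ... -> .   bit 0 = 0  t=0,i=0
  bits 00111100 = 60

60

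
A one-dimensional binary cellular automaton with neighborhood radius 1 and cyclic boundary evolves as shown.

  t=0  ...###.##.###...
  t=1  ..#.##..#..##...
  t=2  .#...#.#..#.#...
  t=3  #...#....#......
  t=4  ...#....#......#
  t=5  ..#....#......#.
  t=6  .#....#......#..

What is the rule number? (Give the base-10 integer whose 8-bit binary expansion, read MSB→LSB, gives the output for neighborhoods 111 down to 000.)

  ###|#  b7=1 t=0,i=4
  ##.|#  b6=1 t=0,i=5
  #.#|.  b5=0 t=0,i=6
  #..|.  b4=0 t=0,i=13
  .##|.  b3=0 t=0,i=3
  .#.|.  b2=0 t=1,i=2
  ..#|#  b1=1 t=0,i=2
  ...|.  b0=0 t=0,i=0
  bits 11000010 = 194

194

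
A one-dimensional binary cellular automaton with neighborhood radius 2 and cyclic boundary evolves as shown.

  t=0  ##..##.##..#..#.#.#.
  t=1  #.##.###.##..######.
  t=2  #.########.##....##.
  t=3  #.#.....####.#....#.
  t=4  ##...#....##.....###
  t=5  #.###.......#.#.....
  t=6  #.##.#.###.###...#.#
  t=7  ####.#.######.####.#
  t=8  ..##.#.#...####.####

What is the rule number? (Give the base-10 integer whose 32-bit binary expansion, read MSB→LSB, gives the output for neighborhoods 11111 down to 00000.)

1810785317

  [31] ##### => .  t=1,i=15
  [30] ####. => #  t=1,i=17
  [29] ###.# => #  t=1,i=7
  [28] ###.. => .  t=4,i=1
  [27] ##.## => #  t=0,i=6
  [26] ##.#. => .  t=1,i=19
  [25] ##..# => #  t=0,i=2
  [24] ##... => #  t=2,i=13
  [23] #.### => #  t=1,i=5
  [22] #.##. => #  t=0,i=0
  [21] #.#.# => #  t=0,i=16
  [20] #.#.. => .  t=3,i=2
  [19] #..## => #  t=0,i=3
  [18] #..#. => #  t=0,i=10
  [17] #...# => #  t=4,i=3
  [16] #.... => .  t=2,i=14
  [15] .#### => .  t=1,i=14
  [14] .###. => #  t=1,i=6
  [13] .##.# => #  t=0,i=5
  [12] .##.. => .  t=0,i=1
  [11] .#.## => .  t=0,i=19
  [10] .#.#. => #  t=0,i=15
  [9] .#..# => .  t=0,i=12
  [8] .#... => .  t=3,i=3
  [7] ..### => .  t=1,i=13
  [6] ..##. => .  t=0,i=4
  [5] ..#.# => #  t=0,i=14
  [4] ..#.. => .  t=0,i=11
  [3] ...## => .  t=2,i=16
  [2] ...#. => #  t=3,i=17
  [1] ....# => .  t=2,i=15
  [0] ..... => #  t=3,i=5
  bits 01101011111011100110010000100101 = 1810785317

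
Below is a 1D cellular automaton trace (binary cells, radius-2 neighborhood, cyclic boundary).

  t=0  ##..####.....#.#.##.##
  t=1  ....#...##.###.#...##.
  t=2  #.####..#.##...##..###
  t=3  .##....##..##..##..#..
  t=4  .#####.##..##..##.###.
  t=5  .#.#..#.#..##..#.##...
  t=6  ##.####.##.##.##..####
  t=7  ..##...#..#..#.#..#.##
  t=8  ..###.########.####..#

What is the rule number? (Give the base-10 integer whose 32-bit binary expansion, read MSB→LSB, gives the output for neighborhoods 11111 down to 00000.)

  nb #####: next=#  (t=4,i=3, bit31=1)
  nb ####.: next=.  (t=0,i=0, bit30=0)
  nb ###.#: next=.  (t=1,i=13, bit29=0)
  nb ###..: next=.  (t=0,i=1, bit28=0)
  nb ##.##: next=#  (t=0,i=19, bit27=1)
  nb ##.#.: next=.  (t=1,i=14, bit26=0)
  nb ##..#: next=.  (t=0,i=2, bit25=0)
  nb ##...: next=#  (t=0,i=8, bit24=1)
  nb #.###: next=#  (t=0,i=20, bit23=1)
  nb #.##.: next=.  (t=0,i=17, bit22=0)
  nb #.#.#: next=#  (t=0,i=15, bit21=1)
  nb #.#..: next=#  (t=1,i=15, bit20=1)
  nb #..##: next=.  (t=0,i=3, bit19=0)
  nb #..#.: next=#  (t=2,i=7, bit18=1)
  nb #...#: next=.  (t=1,i=6, bit17=0)
  nb #....: next=#  (t=0,i=9, bit16=1)
  nb .####: next=.  (t=0,i=5, bit15=0)
  nb .###.: next=.  (t=1,i=12, bit14=0)
  nb .##.#: next=.  (t=0,i=18, bit13=0)
  nb .##..: next=#  (t=1,i=20, bit12=1)
  nb .#.##: next=.  (t=0,i=16, bit11=0)
  nb .#.#.: next=.  (t=0,i=14, bit10=0)
  nb .#..#: next=#  (t=5,i=4, bit9=1)
  nb .#...: next=#  (t=1,i=5, bit8=1)
  nb ..###: next=#  (t=0,i=4, bit7=1)
  nb ..##.: next=#  (t=1,i=8, bit6=1)
  nb ..#.#: next=#  (t=0,i=13, bit5=1)
  nb ..#..: next=#  (t=1,i=4, bit4=1)
  nb ...##: next=.  (t=1,i=7, bit3=0)
  nb ...#.: next=#  (t=0,i=12, bit2=1)
  nb ....#: next=#  (t=0,i=11, bit1=1)
  nb .....: next=.  (t=0,i=10, bit0=0)
  bits 10001001101101010001001111110110 = 2310345718

2310345718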